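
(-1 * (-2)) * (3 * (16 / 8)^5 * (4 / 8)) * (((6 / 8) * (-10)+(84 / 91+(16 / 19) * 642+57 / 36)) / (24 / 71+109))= 901774408 / 1917461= 470.30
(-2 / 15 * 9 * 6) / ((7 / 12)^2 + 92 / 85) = -88128 / 17413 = -5.06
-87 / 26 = -3.35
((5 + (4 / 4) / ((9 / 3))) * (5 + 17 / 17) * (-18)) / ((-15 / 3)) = 576 / 5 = 115.20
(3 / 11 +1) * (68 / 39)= 952 / 429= 2.22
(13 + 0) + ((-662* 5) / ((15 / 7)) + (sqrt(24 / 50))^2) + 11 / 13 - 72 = -1562282 / 975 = -1602.34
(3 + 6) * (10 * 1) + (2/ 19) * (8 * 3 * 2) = 1806/ 19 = 95.05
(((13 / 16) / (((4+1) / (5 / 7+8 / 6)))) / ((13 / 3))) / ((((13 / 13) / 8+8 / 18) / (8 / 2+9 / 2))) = 6579 / 5740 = 1.15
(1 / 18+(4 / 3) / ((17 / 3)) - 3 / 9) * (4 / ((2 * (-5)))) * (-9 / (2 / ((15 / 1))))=-39 / 34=-1.15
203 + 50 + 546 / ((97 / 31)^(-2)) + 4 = 5384291 / 961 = 5602.80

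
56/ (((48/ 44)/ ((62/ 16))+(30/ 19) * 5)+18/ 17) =1542002/ 254295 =6.06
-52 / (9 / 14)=-80.89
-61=-61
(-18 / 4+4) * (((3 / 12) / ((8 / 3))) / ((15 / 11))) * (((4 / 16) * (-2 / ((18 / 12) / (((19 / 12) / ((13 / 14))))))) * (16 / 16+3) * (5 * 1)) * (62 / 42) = 6479 / 11232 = 0.58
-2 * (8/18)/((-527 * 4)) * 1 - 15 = -71143/4743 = -15.00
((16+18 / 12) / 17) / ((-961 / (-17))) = 35 / 1922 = 0.02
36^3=46656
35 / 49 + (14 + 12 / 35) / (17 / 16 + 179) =80057 / 100835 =0.79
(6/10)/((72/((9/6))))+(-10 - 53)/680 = -109/1360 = -0.08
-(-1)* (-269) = -269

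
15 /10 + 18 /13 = 75 /26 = 2.88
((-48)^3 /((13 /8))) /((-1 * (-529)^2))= 884736 /3637933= 0.24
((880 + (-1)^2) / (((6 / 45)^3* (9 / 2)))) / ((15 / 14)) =154175 / 2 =77087.50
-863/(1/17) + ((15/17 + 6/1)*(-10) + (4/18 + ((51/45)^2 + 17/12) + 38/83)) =-6237936053/423300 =-14736.44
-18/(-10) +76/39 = 731/195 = 3.75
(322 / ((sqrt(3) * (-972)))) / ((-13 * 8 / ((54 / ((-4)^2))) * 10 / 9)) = 161 * sqrt(3) / 49920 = 0.01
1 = 1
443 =443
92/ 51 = 1.80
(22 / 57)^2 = 484 / 3249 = 0.15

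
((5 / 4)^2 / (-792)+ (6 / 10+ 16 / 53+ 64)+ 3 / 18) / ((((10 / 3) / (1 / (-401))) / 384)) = -218498783 / 11689150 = -18.69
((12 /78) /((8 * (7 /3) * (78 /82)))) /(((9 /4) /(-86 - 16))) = -0.39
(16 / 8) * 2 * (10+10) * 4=320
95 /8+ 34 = 367 /8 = 45.88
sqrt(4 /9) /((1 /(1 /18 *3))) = 1 /9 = 0.11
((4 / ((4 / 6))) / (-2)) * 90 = -270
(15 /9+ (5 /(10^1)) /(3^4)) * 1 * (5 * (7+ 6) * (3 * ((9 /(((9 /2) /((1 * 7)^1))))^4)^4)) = 710456445287260602974.81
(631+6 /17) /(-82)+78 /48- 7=-72903 /5576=-13.07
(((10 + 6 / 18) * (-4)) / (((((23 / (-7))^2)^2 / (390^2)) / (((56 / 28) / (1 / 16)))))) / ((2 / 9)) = -2173623379200 / 279841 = -7767351.39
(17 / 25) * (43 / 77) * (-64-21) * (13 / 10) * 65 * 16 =-16801304 / 385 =-43639.75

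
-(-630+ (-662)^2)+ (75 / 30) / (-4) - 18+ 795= -3494701 / 8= -436837.62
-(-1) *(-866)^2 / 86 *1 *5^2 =9374450 / 43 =218010.47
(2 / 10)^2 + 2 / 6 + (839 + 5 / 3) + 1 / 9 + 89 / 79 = 14971486 / 17775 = 842.28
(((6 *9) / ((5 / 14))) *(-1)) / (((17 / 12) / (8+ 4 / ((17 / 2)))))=-1306368 / 1445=-904.06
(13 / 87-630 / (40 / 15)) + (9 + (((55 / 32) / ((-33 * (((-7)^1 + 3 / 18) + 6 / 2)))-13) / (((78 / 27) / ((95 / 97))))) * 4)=-4939758101 / 20186088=-244.71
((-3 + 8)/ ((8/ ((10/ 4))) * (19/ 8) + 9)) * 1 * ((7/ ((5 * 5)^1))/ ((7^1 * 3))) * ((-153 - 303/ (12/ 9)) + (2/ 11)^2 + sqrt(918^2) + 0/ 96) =260287/ 120516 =2.16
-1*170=-170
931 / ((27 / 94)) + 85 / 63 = 612853 / 189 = 3242.61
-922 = -922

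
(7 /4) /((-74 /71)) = -1.68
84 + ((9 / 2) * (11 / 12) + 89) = 1417 / 8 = 177.12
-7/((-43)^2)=-0.00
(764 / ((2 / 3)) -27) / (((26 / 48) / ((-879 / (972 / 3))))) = -218578 / 39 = -5604.56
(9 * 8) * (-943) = -67896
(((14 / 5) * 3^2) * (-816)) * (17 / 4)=-436968 / 5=-87393.60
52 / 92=13 / 23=0.57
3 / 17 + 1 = 20 / 17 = 1.18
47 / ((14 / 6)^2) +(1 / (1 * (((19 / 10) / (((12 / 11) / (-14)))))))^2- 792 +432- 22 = -799140295 / 2140369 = -373.37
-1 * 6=-6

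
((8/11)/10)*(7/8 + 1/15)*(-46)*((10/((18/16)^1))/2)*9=-20792/165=-126.01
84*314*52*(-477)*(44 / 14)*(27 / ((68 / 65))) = -902136858480 / 17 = -53066874028.24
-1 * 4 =-4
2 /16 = 1 /8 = 0.12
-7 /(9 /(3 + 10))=-91 /9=-10.11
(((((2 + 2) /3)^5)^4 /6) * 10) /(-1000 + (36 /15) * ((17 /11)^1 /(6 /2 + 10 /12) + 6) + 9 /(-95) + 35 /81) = -33033452466995200 /61866533866417119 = -0.53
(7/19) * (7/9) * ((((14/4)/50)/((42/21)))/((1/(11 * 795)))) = 199969/2280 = 87.71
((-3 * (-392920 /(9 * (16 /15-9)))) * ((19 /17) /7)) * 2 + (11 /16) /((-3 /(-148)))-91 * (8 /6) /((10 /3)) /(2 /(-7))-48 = -4383007361 /849660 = -5158.54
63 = 63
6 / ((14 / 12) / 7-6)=-36 / 35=-1.03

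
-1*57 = -57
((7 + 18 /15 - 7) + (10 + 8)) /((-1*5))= -96 /25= -3.84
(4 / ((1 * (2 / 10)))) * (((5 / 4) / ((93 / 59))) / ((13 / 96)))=47200 / 403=117.12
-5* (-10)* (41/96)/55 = 205/528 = 0.39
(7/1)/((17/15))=105/17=6.18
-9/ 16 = -0.56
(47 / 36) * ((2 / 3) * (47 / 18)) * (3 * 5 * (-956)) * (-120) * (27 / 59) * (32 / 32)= 105590200 / 59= 1789664.41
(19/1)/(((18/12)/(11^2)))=4598/3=1532.67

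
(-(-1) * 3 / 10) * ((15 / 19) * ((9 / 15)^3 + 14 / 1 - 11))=1809 / 2375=0.76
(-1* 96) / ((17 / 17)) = -96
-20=-20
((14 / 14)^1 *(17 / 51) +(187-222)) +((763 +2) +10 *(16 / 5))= 2287 / 3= 762.33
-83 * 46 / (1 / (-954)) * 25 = 91059300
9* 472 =4248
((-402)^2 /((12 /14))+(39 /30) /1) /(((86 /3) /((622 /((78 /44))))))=6449929453 /2795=2307667.07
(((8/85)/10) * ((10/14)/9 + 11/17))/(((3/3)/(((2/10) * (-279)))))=-96472/252875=-0.38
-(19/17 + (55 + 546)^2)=-6140436/17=-361202.12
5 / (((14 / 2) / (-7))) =-5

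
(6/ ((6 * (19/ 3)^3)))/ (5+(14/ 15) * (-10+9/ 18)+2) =-405/ 192052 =-0.00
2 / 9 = 0.22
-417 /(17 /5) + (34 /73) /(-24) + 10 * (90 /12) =-709849 /14892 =-47.67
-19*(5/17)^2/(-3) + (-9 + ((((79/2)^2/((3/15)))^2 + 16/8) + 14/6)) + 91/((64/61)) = 3376976606873/55488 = 60859584.18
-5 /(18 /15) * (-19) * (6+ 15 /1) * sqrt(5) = 3325 * sqrt(5) /2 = 3717.46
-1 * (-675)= 675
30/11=2.73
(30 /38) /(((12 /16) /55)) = 1100 /19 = 57.89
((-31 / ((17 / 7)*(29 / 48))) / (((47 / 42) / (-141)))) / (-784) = -1674 / 493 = -3.40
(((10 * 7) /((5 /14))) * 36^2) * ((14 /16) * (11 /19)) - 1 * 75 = 2443479 /19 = 128604.16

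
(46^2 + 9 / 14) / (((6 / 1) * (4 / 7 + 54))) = 29633 / 4584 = 6.46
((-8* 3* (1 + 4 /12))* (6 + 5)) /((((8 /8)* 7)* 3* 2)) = -176 /21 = -8.38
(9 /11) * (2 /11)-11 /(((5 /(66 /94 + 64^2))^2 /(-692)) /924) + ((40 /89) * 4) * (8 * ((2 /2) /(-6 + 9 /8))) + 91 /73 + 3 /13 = 319784991425264137963196 /67726488687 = 4721712252102.13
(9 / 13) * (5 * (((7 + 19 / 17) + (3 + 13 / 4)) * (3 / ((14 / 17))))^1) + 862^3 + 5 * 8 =466287020599 / 728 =640504149.17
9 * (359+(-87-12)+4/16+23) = 10197/4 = 2549.25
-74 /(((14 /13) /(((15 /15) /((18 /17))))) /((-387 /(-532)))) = -351611 /7448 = -47.21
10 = 10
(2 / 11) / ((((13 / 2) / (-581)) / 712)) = -1654688 / 143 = -11571.24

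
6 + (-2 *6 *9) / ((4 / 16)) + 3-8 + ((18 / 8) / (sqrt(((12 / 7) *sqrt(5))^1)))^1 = -431 + 3 *sqrt(21) *5^(3 / 4) / 40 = -429.85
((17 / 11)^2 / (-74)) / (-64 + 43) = 289 / 188034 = 0.00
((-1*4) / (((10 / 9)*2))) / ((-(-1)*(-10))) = 9 / 50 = 0.18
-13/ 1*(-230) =2990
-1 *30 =-30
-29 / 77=-0.38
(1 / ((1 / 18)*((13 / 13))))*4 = 72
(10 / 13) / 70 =1 / 91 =0.01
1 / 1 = 1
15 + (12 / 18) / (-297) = 13363 / 891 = 15.00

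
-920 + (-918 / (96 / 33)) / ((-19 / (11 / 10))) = -2741261 / 3040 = -901.73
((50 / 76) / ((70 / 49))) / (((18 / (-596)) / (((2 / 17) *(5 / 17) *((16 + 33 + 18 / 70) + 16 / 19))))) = -24820420 / 938961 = -26.43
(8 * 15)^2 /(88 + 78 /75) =60000 /371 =161.73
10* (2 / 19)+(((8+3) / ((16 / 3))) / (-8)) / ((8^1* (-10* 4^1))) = 819827 / 778240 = 1.05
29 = 29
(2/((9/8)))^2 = 256/81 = 3.16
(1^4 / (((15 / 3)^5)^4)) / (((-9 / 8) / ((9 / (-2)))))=4 / 95367431640625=0.00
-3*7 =-21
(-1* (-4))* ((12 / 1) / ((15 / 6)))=96 / 5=19.20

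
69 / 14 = 4.93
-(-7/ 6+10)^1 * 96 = -848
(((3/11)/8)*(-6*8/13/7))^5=-1889568/1005010010005001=-0.00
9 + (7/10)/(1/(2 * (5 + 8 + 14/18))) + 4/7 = 28.86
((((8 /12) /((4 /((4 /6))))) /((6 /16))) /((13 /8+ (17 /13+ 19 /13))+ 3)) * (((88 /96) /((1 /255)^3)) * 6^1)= 2810236000 /769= 3654403.12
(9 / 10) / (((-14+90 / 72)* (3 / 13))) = -0.31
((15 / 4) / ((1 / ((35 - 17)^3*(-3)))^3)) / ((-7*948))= 1673656512480 / 553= 3026503639.20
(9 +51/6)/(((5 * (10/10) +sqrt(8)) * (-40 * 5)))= -7/272 +7 * sqrt(2)/680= -0.01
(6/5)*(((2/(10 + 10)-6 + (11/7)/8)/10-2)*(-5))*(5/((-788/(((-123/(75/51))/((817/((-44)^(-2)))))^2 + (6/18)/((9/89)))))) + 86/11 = 7757965145042496802787/1034999976435532800000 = 7.50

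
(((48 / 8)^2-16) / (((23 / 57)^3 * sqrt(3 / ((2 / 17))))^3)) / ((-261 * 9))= -348502713601320 * sqrt(102) / 15095460455721403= -0.23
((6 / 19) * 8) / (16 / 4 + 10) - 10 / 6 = -593 / 399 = -1.49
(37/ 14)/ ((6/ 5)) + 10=1025/ 84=12.20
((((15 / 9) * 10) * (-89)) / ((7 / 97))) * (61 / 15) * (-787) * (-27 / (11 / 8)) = -99466663440 / 77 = -1291774849.87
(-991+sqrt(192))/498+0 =-991/498+4 * sqrt(3)/249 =-1.96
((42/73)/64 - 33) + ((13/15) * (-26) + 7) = -1700293/35040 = -48.52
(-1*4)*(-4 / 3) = 16 / 3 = 5.33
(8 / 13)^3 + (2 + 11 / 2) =33979 / 4394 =7.73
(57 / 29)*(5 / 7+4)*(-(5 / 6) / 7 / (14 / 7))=-3135 / 5684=-0.55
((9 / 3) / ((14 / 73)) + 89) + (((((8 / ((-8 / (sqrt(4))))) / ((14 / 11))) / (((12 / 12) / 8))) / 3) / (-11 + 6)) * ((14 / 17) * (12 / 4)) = 126989 / 1190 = 106.71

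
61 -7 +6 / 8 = 219 / 4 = 54.75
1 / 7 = 0.14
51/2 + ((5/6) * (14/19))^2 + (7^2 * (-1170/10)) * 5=-186097021/6498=-28639.12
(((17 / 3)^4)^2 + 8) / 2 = 6975809929 / 13122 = 531611.79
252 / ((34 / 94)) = 11844 / 17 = 696.71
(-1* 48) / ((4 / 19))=-228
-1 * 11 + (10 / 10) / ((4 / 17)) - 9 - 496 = -2047 / 4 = -511.75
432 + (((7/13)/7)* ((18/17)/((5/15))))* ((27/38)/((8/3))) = 14513931/33592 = 432.07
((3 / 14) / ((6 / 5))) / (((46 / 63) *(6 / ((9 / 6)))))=45 / 736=0.06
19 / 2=9.50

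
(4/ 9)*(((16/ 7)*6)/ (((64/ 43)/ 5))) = 430/ 21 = 20.48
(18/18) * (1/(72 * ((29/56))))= 7/261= 0.03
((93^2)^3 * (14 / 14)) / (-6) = -215663394483 / 2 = -107831697241.50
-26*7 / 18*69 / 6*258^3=-1996897812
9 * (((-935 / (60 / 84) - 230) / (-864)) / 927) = 0.02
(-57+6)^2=2601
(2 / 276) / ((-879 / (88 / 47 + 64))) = -0.00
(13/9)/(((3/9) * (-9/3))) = -13/9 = -1.44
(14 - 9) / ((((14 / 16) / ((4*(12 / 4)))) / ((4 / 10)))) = 192 / 7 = 27.43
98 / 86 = 49 / 43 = 1.14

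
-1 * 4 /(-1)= 4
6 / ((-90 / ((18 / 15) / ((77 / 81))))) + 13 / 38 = 18869 / 73150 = 0.26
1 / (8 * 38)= 1 / 304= 0.00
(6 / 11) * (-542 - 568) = -6660 / 11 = -605.45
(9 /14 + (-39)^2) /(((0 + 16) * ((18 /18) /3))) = 63909 /224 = 285.31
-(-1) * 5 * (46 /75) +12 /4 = 91 /15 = 6.07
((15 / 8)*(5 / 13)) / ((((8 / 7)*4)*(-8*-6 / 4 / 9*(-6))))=-525 / 26624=-0.02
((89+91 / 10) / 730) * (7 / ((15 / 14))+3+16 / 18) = 1.40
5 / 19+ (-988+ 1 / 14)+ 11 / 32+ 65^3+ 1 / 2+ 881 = 274519.18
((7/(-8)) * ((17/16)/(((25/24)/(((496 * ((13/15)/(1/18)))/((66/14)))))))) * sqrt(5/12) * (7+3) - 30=-671398 * sqrt(15)/275 - 30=-9485.68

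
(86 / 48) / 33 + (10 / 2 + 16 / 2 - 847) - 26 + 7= -675533 / 792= -852.95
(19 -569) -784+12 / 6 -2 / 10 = -1332.20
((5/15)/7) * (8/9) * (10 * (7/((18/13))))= 520/243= 2.14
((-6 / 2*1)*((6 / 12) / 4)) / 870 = -1 / 2320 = -0.00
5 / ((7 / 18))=12.86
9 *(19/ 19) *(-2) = -18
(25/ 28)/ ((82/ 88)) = 275/ 287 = 0.96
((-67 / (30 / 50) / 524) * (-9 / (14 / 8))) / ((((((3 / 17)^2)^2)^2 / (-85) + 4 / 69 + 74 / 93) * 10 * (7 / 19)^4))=6.97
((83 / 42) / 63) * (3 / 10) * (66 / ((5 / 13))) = 11869 / 7350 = 1.61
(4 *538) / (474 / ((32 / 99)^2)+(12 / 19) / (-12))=20934656 / 44133391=0.47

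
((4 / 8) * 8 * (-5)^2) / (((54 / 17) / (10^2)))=85000 / 27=3148.15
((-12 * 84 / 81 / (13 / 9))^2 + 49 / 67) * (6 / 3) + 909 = 1058.91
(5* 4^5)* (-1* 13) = -66560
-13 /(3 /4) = -52 /3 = -17.33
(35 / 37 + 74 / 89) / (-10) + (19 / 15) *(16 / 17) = 1703641 / 1679430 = 1.01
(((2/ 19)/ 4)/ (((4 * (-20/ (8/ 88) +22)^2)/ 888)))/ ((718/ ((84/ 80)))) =259/ 1188491040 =0.00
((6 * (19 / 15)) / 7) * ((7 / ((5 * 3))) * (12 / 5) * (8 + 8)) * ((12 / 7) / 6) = 4864 / 875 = 5.56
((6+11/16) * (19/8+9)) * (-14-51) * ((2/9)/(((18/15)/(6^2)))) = -3164525/96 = -32963.80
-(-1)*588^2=345744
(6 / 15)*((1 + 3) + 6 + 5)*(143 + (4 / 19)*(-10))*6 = 96372 / 19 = 5072.21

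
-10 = -10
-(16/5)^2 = -256/25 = -10.24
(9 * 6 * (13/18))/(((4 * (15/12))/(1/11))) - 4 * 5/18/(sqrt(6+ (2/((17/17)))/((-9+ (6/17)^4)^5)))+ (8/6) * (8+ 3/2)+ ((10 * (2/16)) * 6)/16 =73099/5280 - 938482757415 * sqrt(29756299504939527167275345452636853)/356888584441027227739968401989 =13.39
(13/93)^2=169/8649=0.02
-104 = -104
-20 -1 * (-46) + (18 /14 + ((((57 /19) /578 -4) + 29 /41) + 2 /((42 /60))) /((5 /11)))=21846311 /829430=26.34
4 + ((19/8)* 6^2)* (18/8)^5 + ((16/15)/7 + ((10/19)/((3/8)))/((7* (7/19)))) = 7428643261/1505280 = 4935.06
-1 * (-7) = 7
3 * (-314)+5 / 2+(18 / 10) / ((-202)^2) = -191676781 / 204020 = -939.50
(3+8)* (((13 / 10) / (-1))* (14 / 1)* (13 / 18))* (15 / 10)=-13013 / 60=-216.88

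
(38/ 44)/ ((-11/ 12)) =-114/ 121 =-0.94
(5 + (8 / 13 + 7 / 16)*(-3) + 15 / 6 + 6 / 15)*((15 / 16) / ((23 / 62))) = 458583 / 38272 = 11.98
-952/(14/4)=-272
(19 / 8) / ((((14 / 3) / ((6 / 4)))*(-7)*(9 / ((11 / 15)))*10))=-209 / 235200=-0.00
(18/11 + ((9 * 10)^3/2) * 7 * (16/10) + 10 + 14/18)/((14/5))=2020794145/1386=1458004.43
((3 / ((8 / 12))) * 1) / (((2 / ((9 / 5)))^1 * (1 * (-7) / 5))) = -81 / 28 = -2.89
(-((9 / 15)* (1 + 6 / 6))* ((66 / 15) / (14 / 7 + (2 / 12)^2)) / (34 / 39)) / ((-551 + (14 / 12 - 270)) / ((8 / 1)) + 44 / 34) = 4447872 / 150684775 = 0.03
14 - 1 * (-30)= 44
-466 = -466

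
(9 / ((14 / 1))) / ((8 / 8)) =9 / 14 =0.64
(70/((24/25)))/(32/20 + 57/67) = 29.75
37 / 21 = 1.76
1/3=0.33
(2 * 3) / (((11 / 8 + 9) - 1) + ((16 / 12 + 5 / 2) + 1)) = 144 / 341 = 0.42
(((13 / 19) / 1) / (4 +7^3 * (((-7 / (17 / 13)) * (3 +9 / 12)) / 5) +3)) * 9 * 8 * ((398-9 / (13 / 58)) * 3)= -68328576 / 1770097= -38.60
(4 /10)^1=2 /5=0.40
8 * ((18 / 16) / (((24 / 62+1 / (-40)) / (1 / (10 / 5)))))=5580 / 449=12.43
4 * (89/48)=7.42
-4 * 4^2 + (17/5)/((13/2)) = -4126/65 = -63.48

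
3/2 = 1.50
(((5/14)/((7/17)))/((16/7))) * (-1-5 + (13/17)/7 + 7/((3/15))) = 11.05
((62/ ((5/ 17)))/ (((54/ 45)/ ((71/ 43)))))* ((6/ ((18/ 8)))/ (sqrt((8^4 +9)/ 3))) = 299336* sqrt(12315)/ 1588635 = 20.91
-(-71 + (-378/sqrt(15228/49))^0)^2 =-4900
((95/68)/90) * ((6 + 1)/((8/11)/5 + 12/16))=7315/60282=0.12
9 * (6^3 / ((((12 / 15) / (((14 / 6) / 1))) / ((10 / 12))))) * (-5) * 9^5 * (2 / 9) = -310007250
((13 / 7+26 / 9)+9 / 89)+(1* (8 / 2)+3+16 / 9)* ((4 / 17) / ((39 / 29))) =23728186 / 3717441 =6.38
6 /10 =3 /5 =0.60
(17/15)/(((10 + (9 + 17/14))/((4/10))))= 476/21225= 0.02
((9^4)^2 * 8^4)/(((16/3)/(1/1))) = 33059881728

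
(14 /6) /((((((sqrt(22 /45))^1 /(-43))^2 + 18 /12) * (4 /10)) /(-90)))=-87365250 /249659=-349.94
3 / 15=1 / 5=0.20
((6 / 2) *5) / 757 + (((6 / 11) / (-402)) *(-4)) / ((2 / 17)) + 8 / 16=631495 / 1115818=0.57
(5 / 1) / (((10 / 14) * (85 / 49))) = 343 / 85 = 4.04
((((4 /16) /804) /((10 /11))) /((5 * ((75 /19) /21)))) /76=77 /16080000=0.00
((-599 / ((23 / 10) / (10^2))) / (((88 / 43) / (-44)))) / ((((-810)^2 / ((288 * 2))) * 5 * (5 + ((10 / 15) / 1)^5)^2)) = 3105216 / 831749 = 3.73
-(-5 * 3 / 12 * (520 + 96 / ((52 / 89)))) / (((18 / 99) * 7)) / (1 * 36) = 15290 / 819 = 18.67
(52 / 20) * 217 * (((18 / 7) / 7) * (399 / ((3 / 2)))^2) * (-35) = -513264024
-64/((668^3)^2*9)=-1/12494569879508544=-0.00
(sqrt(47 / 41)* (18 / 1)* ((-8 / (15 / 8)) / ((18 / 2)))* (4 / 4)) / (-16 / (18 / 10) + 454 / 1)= -192* sqrt(1927) / 410615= -0.02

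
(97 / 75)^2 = 9409 / 5625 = 1.67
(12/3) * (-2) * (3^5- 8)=-1880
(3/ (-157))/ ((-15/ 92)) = 92/ 785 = 0.12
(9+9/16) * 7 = 1071/16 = 66.94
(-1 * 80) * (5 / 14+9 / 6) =-1040 / 7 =-148.57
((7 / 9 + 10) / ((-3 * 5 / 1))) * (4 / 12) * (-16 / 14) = 0.27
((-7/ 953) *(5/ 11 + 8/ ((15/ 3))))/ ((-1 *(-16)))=-791/ 838640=-0.00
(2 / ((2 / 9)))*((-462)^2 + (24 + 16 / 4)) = 1921248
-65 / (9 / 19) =-1235 / 9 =-137.22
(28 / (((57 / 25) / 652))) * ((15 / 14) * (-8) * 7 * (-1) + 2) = 28296800 / 57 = 496435.09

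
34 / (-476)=-1 / 14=-0.07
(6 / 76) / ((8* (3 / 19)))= 1 / 16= 0.06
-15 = -15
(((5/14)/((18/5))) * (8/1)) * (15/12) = 125/126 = 0.99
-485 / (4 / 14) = -1697.50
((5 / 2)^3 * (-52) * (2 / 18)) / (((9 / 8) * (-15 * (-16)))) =-325 / 972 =-0.33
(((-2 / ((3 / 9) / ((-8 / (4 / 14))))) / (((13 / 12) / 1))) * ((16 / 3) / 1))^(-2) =169 / 115605504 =0.00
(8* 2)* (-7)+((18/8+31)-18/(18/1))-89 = -675/4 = -168.75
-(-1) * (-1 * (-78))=78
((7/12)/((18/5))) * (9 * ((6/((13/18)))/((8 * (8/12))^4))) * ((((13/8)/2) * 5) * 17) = 2168775/2097152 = 1.03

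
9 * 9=81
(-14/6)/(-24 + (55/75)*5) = 7/61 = 0.11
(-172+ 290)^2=13924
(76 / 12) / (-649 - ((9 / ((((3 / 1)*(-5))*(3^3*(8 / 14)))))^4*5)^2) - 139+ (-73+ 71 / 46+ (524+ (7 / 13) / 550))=32066117971083932364138591 / 102272948117703809163575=313.53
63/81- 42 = -41.22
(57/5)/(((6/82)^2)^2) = 53689459/135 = 397699.70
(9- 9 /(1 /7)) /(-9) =6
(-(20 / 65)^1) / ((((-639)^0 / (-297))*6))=198 / 13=15.23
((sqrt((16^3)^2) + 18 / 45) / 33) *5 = 1862 / 3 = 620.67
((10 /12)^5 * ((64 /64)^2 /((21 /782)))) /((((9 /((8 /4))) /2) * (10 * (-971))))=-244375 /356760936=-0.00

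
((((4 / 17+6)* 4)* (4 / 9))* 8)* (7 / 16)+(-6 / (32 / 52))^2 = 133.86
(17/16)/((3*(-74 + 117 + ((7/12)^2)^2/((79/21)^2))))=0.01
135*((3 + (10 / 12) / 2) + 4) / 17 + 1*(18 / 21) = 28443 / 476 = 59.75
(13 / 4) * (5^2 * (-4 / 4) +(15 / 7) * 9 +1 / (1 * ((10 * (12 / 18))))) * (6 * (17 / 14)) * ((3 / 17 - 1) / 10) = 30381 / 2800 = 10.85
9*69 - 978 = -357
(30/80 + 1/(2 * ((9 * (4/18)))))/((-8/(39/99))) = -65/2112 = -0.03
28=28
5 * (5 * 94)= 2350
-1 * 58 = -58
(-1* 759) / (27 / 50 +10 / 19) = -721050 / 1013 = -711.80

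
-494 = -494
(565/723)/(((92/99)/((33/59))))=615285/1308148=0.47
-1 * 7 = -7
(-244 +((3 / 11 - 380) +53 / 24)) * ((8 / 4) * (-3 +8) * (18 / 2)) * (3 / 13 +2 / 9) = -43481465 / 1716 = -25338.85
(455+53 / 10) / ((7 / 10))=4603 / 7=657.57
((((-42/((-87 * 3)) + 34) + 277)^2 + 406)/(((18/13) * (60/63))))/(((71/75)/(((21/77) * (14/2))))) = 2343879895175/15763704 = 148688.40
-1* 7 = -7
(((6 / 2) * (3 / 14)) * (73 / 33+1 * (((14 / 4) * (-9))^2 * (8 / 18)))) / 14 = 20.35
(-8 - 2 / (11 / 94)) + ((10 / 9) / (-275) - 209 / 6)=-59329 / 990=-59.93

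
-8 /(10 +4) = -4 /7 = -0.57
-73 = -73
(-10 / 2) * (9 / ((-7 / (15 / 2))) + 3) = 33.21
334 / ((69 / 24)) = 2672 / 23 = 116.17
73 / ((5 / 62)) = 905.20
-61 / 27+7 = 128 / 27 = 4.74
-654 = -654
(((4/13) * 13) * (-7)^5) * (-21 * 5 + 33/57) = 133380352/19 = 7020018.53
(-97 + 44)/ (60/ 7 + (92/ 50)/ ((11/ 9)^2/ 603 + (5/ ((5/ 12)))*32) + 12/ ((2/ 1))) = -7563493525/ 2080134852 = -3.64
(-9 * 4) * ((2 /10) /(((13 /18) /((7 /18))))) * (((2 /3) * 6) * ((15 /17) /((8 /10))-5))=13356 /221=60.43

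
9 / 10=0.90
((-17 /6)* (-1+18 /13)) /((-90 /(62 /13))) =527 /9126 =0.06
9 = 9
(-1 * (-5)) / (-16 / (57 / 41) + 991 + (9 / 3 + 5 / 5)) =285 / 56059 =0.01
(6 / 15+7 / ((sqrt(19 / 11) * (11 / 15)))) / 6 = 1 / 15+35 * sqrt(209) / 418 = 1.28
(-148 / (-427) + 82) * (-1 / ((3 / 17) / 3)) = -1399.89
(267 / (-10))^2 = 712.89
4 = 4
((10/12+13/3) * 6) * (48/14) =744/7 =106.29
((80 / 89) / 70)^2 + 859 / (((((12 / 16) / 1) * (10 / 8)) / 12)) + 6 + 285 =21902507919 / 1940645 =11286.20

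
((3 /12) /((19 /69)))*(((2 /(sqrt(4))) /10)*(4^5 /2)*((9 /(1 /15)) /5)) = 1255.07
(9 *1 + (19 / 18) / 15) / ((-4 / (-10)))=2449 / 108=22.68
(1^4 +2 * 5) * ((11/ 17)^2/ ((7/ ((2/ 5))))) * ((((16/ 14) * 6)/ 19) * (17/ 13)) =127776/ 1028755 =0.12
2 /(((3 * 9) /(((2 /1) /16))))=0.01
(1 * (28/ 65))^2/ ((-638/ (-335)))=26264/ 269555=0.10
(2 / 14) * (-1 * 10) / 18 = -5 / 63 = -0.08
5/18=0.28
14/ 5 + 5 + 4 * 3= 99/ 5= 19.80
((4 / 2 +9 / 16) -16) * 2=-26.88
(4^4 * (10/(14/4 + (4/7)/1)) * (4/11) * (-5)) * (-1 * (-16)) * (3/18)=-3048.59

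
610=610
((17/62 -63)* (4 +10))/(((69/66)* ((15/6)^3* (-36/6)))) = 2395624/267375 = 8.96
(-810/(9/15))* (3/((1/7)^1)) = -28350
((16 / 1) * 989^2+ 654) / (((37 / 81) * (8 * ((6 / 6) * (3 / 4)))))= 211282965 / 37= 5710350.41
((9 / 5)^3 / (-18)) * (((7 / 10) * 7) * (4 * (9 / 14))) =-5103 / 1250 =-4.08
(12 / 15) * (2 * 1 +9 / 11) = 124 / 55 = 2.25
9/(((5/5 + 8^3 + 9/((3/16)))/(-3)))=-9/187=-0.05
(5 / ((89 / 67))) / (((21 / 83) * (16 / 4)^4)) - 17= -8106083 / 478464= -16.94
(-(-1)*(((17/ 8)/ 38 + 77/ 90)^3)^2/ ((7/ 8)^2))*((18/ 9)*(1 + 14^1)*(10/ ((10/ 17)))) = 63890850737072552763787577/ 167267449812518092800000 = 381.97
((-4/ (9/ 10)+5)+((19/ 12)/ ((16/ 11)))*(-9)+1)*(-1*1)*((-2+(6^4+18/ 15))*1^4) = 7685393/ 720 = 10674.16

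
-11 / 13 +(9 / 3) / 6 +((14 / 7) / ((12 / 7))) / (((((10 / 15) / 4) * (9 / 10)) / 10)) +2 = 18587 / 234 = 79.43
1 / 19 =0.05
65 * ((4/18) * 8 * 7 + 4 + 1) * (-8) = -81640/9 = -9071.11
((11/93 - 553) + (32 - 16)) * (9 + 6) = -249650/31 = -8053.23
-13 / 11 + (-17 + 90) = 790 / 11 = 71.82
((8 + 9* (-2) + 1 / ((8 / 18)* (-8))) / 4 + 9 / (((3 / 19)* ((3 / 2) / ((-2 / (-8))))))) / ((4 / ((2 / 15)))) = 887 / 3840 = 0.23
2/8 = 1/4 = 0.25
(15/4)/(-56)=-15/224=-0.07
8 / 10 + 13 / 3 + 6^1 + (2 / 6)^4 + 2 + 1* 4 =6944 / 405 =17.15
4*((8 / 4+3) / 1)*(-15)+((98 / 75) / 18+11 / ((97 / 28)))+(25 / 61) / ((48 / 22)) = -9475763461 / 31951800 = -296.56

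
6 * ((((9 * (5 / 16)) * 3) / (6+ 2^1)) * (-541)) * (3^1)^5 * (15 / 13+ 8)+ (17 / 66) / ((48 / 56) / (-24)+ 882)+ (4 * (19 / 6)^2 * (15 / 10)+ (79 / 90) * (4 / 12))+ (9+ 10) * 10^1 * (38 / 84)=-7615069.07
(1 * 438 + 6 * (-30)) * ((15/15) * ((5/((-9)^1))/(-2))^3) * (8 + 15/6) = 37625/648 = 58.06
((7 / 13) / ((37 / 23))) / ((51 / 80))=0.53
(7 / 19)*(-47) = -329 / 19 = -17.32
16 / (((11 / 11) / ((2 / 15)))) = 32 / 15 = 2.13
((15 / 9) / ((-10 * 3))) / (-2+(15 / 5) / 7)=7 / 198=0.04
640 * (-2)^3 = -5120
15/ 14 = 1.07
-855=-855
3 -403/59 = -226/59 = -3.83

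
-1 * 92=-92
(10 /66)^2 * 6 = 50 /363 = 0.14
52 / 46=26 / 23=1.13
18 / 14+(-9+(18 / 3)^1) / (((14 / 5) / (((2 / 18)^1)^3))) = 4369 / 3402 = 1.28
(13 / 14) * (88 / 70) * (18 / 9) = 572 / 245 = 2.33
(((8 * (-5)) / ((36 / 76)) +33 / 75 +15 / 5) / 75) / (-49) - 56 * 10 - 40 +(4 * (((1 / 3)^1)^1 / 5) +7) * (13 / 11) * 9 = -522.69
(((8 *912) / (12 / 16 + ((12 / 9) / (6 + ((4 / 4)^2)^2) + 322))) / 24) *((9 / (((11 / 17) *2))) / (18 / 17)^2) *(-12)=-20909728 / 298397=-70.07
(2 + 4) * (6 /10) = 18 /5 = 3.60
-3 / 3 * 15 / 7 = -15 / 7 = -2.14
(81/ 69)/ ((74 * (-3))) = -9/ 1702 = -0.01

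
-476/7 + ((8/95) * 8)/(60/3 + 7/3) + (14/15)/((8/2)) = -2586857/38190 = -67.74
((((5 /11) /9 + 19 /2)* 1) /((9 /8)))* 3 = 7564 /297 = 25.47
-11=-11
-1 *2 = -2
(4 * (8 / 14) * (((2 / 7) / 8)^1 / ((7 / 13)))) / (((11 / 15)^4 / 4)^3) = 431795812500000000 / 1076480933215303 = 401.12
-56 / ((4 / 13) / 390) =-70980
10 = 10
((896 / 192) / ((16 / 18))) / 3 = 7 / 4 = 1.75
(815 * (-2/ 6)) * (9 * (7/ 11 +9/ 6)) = -114915/ 22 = -5223.41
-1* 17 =-17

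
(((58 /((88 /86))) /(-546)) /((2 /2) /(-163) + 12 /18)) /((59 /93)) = -18903273 /76304228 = -0.25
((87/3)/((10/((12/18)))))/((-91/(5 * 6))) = -58/91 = -0.64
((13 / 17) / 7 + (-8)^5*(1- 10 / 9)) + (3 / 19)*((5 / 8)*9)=592869953 / 162792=3641.89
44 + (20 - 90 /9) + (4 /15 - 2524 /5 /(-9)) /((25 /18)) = 11822 /125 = 94.58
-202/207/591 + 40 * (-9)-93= -55418863/122337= -453.00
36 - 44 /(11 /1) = 32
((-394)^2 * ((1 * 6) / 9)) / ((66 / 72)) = 1241888 / 11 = 112898.91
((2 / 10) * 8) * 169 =1352 / 5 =270.40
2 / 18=1 / 9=0.11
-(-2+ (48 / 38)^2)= 146 / 361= 0.40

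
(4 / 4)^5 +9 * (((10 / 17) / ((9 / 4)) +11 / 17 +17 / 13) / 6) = 2867 / 663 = 4.32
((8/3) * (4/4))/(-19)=-8/57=-0.14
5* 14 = 70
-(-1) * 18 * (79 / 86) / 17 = 711 / 731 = 0.97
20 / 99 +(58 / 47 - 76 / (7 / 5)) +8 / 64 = -13738357 / 260568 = -52.72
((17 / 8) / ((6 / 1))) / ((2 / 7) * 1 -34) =-119 / 11328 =-0.01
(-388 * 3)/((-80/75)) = 4365/4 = 1091.25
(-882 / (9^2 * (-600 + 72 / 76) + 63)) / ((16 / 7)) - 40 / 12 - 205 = -73072207 / 350760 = -208.33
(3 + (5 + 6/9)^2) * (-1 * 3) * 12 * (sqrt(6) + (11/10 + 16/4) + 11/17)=-617464/85 - 1264 * sqrt(6)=-10360.44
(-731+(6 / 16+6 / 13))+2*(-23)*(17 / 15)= -1220383 / 1560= -782.30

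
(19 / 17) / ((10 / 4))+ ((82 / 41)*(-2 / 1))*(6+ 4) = -3362 / 85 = -39.55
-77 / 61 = -1.26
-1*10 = -10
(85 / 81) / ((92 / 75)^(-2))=143888 / 91125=1.58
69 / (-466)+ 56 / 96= 1217 / 2796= 0.44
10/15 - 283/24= -89/8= -11.12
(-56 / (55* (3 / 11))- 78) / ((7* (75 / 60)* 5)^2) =-19616 / 459375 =-0.04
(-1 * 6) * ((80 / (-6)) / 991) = 80 / 991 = 0.08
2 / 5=0.40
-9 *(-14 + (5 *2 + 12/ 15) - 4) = 324/ 5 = 64.80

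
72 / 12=6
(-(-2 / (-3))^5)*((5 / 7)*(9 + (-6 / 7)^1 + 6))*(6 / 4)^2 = -440 / 147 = -2.99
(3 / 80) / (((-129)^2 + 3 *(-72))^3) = 1 / 118163913750000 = 0.00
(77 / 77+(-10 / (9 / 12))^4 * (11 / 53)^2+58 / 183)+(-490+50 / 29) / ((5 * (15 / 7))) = 2650763324083 / 2012494005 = 1317.15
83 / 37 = 2.24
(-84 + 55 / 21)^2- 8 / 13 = 37965325 / 5733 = 6622.24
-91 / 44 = -2.07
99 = 99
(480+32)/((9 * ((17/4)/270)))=61440/17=3614.12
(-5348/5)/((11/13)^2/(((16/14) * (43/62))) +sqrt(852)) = 4081799369648/3596033987995-9037570482304 * sqrt(213)/3596033987995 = -35.54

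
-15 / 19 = -0.79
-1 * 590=-590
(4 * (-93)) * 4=-1488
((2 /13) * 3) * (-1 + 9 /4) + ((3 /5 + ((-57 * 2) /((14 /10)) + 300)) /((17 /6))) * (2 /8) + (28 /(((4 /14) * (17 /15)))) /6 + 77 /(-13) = 219707 /7735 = 28.40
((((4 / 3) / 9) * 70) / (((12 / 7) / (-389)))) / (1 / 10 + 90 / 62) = -59089100 / 38961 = -1516.62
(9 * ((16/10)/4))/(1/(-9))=-162/5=-32.40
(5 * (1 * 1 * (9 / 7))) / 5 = 1.29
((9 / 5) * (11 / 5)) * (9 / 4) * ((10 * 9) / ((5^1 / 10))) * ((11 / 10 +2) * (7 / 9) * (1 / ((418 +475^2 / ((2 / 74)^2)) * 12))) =64449 / 61776208600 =0.00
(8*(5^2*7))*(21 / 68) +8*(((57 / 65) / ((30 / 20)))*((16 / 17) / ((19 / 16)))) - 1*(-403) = 927161 / 1105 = 839.06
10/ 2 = 5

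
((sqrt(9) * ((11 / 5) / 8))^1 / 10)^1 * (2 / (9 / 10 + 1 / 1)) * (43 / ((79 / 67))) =95073 / 30020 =3.17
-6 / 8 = -3 / 4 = -0.75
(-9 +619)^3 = 226981000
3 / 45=1 / 15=0.07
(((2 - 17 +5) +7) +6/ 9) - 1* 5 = -22/ 3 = -7.33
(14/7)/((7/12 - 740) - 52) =-24/9497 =-0.00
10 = 10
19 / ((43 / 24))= 456 / 43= 10.60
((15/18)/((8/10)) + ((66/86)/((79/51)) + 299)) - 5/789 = 300.53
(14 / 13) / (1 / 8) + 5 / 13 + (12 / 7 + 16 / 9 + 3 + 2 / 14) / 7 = 4387 / 441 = 9.95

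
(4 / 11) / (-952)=-1 / 2618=-0.00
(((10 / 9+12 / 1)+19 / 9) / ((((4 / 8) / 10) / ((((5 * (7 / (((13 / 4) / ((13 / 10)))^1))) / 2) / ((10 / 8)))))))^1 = 15344 / 9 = 1704.89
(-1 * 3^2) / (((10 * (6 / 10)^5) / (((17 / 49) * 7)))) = -10625 / 378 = -28.11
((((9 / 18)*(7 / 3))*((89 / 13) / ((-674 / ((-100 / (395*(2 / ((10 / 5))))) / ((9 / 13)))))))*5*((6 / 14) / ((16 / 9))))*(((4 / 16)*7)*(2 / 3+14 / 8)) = 451675 / 20446464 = 0.02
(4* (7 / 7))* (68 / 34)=8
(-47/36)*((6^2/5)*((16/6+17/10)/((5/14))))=-114.93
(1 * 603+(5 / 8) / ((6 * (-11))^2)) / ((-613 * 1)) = -21013349 / 21361824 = -0.98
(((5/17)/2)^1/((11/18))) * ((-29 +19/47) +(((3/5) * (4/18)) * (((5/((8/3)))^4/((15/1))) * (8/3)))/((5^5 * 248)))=-95993854731/13949900800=-6.88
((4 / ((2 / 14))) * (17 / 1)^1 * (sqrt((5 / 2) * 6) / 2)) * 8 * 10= 19040 * sqrt(15)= 73741.60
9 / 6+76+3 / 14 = 544 / 7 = 77.71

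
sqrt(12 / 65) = 2 * sqrt(195) / 65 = 0.43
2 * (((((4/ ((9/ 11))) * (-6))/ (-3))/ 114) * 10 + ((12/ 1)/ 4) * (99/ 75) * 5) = 105974/ 2565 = 41.32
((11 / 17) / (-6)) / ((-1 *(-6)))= -11 / 612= -0.02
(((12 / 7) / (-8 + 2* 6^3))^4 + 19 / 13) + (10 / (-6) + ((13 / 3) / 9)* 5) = 234312315116639 / 106395372051696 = 2.20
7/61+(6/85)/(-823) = 489319/4267255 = 0.11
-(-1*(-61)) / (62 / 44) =-1342 / 31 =-43.29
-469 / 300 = -1.56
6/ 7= 0.86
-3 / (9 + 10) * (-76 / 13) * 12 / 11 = 144 / 143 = 1.01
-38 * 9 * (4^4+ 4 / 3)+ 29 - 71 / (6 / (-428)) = -248743 / 3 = -82914.33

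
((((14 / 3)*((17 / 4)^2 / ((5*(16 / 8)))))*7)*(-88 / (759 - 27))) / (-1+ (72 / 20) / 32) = 311542 / 38979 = 7.99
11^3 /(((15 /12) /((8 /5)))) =42592 /25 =1703.68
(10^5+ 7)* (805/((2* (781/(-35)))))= -2817697225/1562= -1803903.47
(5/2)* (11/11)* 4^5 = 2560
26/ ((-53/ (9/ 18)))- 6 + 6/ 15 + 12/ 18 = -4117/ 795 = -5.18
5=5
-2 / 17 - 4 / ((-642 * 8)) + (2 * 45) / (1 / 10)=19642649 / 21828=899.88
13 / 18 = 0.72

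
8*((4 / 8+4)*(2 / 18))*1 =4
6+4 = 10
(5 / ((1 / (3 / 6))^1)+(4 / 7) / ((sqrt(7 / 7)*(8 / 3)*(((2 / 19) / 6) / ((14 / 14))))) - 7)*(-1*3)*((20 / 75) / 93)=-72 / 1085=-0.07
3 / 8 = 0.38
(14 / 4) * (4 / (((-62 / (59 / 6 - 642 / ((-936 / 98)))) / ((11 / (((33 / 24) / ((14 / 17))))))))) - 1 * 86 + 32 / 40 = -20535178 / 102765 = -199.83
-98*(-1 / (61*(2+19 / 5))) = 490 / 1769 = 0.28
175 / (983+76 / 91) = 15925 / 89529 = 0.18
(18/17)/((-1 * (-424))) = 9/3604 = 0.00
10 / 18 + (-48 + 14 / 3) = -42.78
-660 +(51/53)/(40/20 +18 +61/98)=-70689582/107113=-659.95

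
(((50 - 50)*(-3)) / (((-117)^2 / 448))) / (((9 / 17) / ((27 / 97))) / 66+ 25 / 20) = 0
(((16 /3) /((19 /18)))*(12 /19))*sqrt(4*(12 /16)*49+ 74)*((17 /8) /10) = 1224*sqrt(221) /1805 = 10.08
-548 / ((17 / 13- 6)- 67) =1781 / 233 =7.64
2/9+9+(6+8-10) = 119/9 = 13.22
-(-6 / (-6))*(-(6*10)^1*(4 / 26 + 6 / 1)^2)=384000 / 169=2272.19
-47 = -47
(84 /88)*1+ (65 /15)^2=3907 /198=19.73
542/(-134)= -271/67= -4.04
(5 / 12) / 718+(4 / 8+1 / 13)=64685 / 112008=0.58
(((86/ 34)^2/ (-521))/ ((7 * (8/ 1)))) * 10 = -9245/ 4215932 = -0.00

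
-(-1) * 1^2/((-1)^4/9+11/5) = 45/104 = 0.43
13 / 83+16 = 1341 / 83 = 16.16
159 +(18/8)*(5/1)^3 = 1761/4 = 440.25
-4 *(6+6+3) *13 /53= -780 /53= -14.72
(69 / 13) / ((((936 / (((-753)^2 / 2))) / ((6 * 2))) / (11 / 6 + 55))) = 1482350529 / 1352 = 1096413.11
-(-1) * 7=7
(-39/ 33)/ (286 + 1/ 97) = -1261/ 305173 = -0.00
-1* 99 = -99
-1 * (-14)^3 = 2744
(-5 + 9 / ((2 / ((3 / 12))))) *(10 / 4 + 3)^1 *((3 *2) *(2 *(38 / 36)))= -6479 / 24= -269.96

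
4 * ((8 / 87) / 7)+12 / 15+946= 946.85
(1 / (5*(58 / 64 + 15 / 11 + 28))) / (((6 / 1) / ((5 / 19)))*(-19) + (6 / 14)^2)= -17248 / 1130378295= -0.00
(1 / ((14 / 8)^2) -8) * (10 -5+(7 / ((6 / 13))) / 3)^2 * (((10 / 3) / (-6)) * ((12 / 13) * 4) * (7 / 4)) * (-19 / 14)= -585111460 / 154791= -3780.01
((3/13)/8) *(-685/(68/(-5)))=10275/7072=1.45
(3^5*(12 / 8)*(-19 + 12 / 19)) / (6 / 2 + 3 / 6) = -254421 / 133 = -1912.94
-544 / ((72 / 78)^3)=-37349 / 54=-691.65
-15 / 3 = -5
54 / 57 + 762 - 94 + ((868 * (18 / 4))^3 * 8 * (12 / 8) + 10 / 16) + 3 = 108697999485015 / 152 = 715118417664.57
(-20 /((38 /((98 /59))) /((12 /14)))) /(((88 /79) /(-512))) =4247040 /12331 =344.42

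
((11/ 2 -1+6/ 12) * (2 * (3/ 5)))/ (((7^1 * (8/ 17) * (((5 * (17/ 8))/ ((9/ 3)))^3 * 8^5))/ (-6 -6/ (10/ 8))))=-0.00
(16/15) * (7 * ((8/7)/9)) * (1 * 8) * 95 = 19456/27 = 720.59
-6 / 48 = -1 / 8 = -0.12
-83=-83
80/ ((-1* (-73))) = 80/ 73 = 1.10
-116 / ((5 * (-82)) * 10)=29 / 1025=0.03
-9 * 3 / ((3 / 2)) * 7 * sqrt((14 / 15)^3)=-196 * sqrt(210) / 25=-113.61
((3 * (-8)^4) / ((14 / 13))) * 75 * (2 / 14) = 5990400 / 49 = 122253.06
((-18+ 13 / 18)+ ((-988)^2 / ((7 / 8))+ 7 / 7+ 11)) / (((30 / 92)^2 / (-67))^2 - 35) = -1412619715000637432 / 44318953275345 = -31873.94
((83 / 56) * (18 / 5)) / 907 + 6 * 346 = 263611227 / 126980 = 2076.01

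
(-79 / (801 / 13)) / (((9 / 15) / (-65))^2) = -108476875 / 7209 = -15047.42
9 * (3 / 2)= 27 / 2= 13.50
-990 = -990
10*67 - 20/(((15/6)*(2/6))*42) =4686/7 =669.43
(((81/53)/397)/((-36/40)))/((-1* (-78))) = -15/273533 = -0.00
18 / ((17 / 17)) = 18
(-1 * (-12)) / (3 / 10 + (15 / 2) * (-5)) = -10 / 31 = -0.32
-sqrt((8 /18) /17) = -2 * sqrt(17) /51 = -0.16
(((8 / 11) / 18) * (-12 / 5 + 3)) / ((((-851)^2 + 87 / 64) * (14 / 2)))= 256 / 53533038405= 0.00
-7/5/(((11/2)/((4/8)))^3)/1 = -7/6655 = -0.00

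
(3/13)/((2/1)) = 3/26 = 0.12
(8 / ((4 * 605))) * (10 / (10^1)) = 2 / 605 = 0.00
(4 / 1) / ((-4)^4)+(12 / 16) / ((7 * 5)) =0.04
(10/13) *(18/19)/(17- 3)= 90/1729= 0.05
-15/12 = -5/4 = -1.25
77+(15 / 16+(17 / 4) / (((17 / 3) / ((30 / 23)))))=29041 / 368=78.92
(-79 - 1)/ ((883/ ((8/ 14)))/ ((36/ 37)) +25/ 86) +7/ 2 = 3.45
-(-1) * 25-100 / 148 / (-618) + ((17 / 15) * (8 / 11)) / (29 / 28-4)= 860223933 / 34794430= 24.72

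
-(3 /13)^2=-9 /169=-0.05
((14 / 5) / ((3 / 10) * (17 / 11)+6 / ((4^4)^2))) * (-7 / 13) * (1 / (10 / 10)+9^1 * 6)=-1942814720 / 10864737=-178.82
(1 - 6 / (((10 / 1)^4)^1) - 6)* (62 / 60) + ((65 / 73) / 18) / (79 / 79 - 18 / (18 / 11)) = -169907867 / 32850000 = -5.17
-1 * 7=-7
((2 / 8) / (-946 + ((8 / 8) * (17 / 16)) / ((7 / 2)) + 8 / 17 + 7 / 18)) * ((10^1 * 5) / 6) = -0.00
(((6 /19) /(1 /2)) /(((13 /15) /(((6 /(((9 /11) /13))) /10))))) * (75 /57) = 3300 /361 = 9.14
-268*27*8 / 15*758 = -14626368 / 5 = -2925273.60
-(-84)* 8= 672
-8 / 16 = -1 / 2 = -0.50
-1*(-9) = 9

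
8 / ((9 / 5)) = 40 / 9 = 4.44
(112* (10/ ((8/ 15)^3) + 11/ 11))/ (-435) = -17.23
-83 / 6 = -13.83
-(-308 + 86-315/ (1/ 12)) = 4002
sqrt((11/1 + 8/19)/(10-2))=sqrt(8246)/76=1.19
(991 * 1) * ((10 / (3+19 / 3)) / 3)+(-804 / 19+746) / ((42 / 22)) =576575 / 798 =722.53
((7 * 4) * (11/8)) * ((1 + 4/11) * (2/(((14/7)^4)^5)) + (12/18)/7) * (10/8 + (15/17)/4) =288366275/53477376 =5.39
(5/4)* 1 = 5/4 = 1.25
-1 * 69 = -69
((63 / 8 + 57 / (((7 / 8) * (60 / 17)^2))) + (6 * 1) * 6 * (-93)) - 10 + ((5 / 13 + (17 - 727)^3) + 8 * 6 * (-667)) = -19543871283893 / 54600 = -357946360.51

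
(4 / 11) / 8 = 1 / 22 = 0.05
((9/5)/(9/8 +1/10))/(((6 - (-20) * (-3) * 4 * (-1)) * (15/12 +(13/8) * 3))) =96/98441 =0.00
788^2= 620944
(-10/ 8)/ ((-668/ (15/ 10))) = 15/ 5344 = 0.00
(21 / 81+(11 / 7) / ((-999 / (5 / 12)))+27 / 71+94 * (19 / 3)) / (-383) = -3550823935 / 2281927788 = -1.56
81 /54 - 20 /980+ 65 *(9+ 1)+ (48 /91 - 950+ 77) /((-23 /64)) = 90227575 /29302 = 3079.23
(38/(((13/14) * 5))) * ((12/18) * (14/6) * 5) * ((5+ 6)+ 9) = 148960/117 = 1273.16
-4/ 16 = -1/ 4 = -0.25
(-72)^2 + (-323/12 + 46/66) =680827/132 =5157.78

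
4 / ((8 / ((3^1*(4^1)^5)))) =1536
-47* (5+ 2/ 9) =-2209/ 9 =-245.44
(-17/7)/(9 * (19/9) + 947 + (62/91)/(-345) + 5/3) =-1495/595683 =-0.00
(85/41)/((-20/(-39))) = 663/164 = 4.04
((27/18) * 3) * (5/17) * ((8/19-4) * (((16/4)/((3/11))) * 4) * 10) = -52800/19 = -2778.95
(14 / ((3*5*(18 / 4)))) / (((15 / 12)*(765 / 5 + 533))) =8 / 33075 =0.00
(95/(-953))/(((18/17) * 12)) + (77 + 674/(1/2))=293331785/205848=1424.99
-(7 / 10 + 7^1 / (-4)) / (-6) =-7 / 40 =-0.18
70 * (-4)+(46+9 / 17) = -3969 / 17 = -233.47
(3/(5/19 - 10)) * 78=-4446/185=-24.03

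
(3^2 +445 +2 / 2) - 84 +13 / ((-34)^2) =428889 / 1156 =371.01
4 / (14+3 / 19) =76 / 269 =0.28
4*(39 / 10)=78 / 5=15.60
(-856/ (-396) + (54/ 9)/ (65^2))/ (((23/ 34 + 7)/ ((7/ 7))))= 30761296/ 109169775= 0.28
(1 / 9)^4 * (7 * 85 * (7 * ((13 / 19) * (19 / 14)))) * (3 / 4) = 7735 / 17496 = 0.44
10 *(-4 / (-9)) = 4.44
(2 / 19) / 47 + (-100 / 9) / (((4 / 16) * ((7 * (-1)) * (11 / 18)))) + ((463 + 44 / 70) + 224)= 34283273 / 49115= 698.02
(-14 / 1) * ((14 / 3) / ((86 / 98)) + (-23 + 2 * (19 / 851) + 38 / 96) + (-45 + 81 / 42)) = 247188225 / 292744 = 844.38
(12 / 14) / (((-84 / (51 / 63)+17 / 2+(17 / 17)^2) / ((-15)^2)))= -9180 / 4487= -2.05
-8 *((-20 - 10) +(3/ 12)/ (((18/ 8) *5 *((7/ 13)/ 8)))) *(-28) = -6646.04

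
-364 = -364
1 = 1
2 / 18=1 / 9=0.11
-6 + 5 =-1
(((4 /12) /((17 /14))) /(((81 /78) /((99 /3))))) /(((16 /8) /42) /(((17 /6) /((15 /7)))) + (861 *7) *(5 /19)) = 3727724 /677781675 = 0.01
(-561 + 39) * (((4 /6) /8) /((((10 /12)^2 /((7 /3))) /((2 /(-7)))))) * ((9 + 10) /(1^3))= 19836 /25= 793.44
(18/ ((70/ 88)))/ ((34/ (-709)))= -471.87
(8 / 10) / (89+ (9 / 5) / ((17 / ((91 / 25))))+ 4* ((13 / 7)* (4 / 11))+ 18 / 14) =130900 / 15278063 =0.01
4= 4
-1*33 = -33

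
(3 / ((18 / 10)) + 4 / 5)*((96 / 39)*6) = 2368 / 65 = 36.43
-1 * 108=-108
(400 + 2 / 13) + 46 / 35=182668 / 455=401.47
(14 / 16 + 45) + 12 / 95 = 34961 / 760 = 46.00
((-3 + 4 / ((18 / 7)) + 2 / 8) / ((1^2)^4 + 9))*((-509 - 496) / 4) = 2881 / 96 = 30.01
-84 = -84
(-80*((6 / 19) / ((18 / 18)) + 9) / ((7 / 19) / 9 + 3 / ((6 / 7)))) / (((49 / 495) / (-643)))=1367135.96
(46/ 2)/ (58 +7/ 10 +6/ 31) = 7130/ 18257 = 0.39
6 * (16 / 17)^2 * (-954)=-1465344 / 289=-5070.39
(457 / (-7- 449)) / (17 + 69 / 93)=-14167 / 250800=-0.06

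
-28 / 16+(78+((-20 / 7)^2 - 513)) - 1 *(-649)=43201 / 196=220.41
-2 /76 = -1 /38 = -0.03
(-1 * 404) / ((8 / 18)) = -909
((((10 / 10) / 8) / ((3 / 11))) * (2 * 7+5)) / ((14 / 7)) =209 / 48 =4.35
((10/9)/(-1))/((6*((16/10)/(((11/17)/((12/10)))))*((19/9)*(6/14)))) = -0.07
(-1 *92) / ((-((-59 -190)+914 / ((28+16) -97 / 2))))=-828 / 4069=-0.20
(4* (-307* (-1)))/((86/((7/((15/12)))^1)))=17192/215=79.96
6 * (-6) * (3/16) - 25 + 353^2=124577.25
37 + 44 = 81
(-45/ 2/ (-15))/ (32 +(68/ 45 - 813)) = -135/ 70154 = -0.00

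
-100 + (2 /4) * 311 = 111 /2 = 55.50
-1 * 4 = -4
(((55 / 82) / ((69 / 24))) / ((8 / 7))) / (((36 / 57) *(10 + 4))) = 1045 / 45264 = 0.02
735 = 735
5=5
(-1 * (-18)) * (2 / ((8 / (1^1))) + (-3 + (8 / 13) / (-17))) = -22167 / 442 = -50.15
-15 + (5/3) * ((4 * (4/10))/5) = -217/15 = -14.47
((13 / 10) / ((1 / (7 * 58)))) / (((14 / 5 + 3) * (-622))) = -91 / 622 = -0.15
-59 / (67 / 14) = -826 / 67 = -12.33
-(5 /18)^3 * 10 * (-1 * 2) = 625 /1458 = 0.43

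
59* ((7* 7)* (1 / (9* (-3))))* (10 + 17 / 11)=-367157 / 297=-1236.22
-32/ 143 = -0.22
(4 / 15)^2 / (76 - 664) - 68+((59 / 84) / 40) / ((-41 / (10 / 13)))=-19180451837 / 282063600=-68.00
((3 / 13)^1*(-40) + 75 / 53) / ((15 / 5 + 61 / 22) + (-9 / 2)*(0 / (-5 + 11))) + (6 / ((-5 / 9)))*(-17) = 79735404 / 437515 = 182.25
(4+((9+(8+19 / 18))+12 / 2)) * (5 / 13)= 2525 / 234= 10.79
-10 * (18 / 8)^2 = -405 / 8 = -50.62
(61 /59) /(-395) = -61 /23305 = -0.00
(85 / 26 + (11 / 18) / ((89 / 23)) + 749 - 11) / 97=7720481 / 1010061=7.64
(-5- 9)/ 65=-14/ 65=-0.22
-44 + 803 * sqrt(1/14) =-44 + 803 * sqrt(14)/14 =170.61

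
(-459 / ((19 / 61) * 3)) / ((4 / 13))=-1596.43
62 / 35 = 1.77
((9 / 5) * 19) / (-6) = -57 / 10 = -5.70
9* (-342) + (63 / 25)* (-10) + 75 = -15141 / 5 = -3028.20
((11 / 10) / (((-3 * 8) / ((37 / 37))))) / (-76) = 11 / 18240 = 0.00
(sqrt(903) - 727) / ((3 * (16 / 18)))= -2181 / 8 + 3 * sqrt(903) / 8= -261.36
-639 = -639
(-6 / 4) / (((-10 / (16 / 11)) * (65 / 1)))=12 / 3575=0.00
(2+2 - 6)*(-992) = 1984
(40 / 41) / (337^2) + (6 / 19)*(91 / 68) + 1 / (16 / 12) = 7054390115 / 6015977068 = 1.17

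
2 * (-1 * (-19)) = 38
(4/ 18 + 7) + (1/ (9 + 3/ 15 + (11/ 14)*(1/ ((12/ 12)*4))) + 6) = 105203/ 7893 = 13.33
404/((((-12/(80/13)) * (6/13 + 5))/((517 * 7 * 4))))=-116966080/213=-549136.53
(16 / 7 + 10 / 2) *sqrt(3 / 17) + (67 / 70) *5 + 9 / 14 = 3 *sqrt(51) / 7 + 38 / 7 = 8.49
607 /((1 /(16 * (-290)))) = -2816480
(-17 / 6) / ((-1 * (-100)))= -17 / 600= -0.03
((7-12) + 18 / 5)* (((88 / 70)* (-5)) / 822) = 22 / 2055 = 0.01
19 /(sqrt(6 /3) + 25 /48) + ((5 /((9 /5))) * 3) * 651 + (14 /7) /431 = 43776 * sqrt(2) /3983 + 9303132191 /1716673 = 5434.82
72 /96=3 /4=0.75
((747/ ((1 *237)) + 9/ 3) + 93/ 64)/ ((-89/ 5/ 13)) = -2499315/ 449984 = -5.55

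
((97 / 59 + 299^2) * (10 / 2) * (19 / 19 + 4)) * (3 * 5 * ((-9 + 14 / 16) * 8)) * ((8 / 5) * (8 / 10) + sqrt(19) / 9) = -164572387200 / 59 -14285797500 * sqrt(19) / 59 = -3844792115.77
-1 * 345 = -345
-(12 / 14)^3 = -216 / 343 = -0.63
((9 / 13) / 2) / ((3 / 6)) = 9 / 13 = 0.69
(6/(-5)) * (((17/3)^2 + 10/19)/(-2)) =5581/285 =19.58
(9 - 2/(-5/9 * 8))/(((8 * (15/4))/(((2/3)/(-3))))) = -7/100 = -0.07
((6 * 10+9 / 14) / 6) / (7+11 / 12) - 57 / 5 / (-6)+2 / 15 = 3.31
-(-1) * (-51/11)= -51/11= -4.64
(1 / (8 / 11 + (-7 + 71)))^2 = 121 / 506944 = 0.00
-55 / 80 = -11 / 16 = -0.69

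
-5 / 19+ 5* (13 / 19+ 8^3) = 48700 / 19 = 2563.16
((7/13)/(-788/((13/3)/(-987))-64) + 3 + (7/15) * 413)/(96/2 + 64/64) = 6848032201/1714340460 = 3.99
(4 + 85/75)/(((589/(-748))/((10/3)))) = -115192/5301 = -21.73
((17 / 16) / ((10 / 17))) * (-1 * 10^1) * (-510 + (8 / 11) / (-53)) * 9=386688069 / 4664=82909.11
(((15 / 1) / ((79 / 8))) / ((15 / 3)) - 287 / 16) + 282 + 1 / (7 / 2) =2341641 / 8848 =264.65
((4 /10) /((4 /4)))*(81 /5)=6.48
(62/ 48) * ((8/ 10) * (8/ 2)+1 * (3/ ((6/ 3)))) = 1457/ 240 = 6.07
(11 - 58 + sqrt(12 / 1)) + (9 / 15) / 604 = -141937 / 3020 + 2 * sqrt(3) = -43.53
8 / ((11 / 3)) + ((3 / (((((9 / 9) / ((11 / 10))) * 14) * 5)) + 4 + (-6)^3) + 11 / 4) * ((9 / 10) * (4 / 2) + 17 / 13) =-81075531 / 125125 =-647.96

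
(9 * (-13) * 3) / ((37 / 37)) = -351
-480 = -480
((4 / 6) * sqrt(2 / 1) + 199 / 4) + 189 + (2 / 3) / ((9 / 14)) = 2 * sqrt(2) / 3 + 25897 / 108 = 240.73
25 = 25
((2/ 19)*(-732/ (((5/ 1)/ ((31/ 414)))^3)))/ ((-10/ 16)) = 14538008/ 35109399375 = 0.00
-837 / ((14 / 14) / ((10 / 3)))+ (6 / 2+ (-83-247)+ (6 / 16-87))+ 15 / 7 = -179283 / 56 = -3201.48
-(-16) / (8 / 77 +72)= 77 / 347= 0.22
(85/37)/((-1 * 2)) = -85/74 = -1.15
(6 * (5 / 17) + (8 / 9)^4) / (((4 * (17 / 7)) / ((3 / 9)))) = 932617 / 11376774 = 0.08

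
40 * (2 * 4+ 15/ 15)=360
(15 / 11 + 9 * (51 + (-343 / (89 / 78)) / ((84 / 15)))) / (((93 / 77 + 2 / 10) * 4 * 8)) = -1559355 / 3087232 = -0.51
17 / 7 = 2.43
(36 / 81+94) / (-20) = -85 / 18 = -4.72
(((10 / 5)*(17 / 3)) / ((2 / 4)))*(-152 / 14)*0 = 0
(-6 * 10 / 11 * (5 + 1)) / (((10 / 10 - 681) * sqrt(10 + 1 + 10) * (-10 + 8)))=-3 * sqrt(21) / 2618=-0.01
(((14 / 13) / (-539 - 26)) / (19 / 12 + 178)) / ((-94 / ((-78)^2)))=39312 / 57226025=0.00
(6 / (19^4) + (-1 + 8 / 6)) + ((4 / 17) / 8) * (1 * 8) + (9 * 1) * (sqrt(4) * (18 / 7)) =2179881509 / 46524597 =46.85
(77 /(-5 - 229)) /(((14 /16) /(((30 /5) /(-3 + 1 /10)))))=880 /1131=0.78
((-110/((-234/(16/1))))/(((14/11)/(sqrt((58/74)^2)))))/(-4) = -35090/30303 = -1.16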